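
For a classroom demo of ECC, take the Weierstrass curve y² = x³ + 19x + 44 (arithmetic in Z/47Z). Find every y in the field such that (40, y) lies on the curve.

x³ + 19x + 44 = 64804 ≡ 38 (mod 47).
38 is a non-residue mod 47; no y exists.

none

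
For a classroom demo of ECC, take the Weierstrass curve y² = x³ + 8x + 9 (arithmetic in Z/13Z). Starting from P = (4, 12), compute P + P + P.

(12, 0)

Repeated addition: build up to 3P.
2P: tangent at (4, 12): λ = (3·4² + 8)/(2·12) ≡ 4/11. 11⁻¹ ≡ 6 (mod 13) since 11·6 = 66 ≡ 1, so λ ≡ 4·6 ≡ 11.
  x = λ² - 4 - 4 = 121 - 8 ≡ 9; y = λ·(4 - 9) - 12 ≡ 11. → (9, 11)
3P: (9, 11) + (4, 12). λ = (12 - 11)/(4 - 9) ≡ 1/8 mod 13. 8⁻¹ ≡ 5 (mod 13), so λ ≡ 5.
  x = λ² - 9 - 4 = 25 - 13 ≡ 12; y = λ·(9 - 12) - 11 ≡ 0. → (12, 0)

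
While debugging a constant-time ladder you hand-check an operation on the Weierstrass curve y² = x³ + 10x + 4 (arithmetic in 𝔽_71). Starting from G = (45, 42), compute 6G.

Repeated addition: build up to 6G.
2G: tangent at (45, 42): λ = (3·45² + 10)/(2·42) ≡ 50/13. 13⁻¹ ≡ 11 (mod 71), so λ ≡ 50·11 ≡ 53.
  x = λ² - 45 - 45 = 2809 - 90 ≡ 21; y = λ·(45 - 21) - 42 ≡ 23. → (21, 23)
3G: (21, 23) + (45, 42). λ = (42 - 23)/(45 - 21) ≡ 19/24 mod 71. 24⁻¹ ≡ 3 (mod 71) since 24·3 = 72 ≡ 1, so λ ≡ 57.
  x = λ² - 21 - 45 = 3249 - 66 ≡ 59; y = λ·(21 - 59) - 23 ≡ 12. → (59, 12)
4G: (59, 12) + (45, 42). λ = (42 - 12)/(45 - 59) ≡ 30/57 mod 71. 57⁻¹ ≡ 5 (mod 71), so λ ≡ 8.
  x = λ² - 59 - 45 = 64 - 104 ≡ 31; y = λ·(59 - 31) - 12 ≡ 70. → (31, 70)
5G: (31, 70) + (45, 42). λ = (42 - 70)/(45 - 31) ≡ 43/14 mod 71. 14⁻¹ ≡ 66 (mod 71) since 14·66 = 924 ≡ 1, so λ ≡ 69.
  x = λ² - 31 - 45 = 4761 - 76 ≡ 70; y = λ·(31 - 70) - 70 ≡ 8. → (70, 8)
6G: (70, 8) + (45, 42). λ = (42 - 8)/(45 - 70) ≡ 34/46 mod 71. 46⁻¹ ≡ 17 (mod 71) since 46·17 = 782 ≡ 1, so λ ≡ 10.
  x = λ² - 70 - 45 = 100 - 115 ≡ 56; y = λ·(70 - 56) - 8 ≡ 61. → (56, 61)

(56, 61)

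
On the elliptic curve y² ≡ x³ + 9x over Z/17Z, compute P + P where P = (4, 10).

(13, 6)

tangent at (4, 10): λ = (3·4² + 9)/(2·10) ≡ 6/3. 3⁻¹ ≡ 6 (mod 17) since 3·6 = 18 ≡ 1, so λ ≡ 6·6 ≡ 2.
  x = λ² - 4 - 4 = 4 - 8 ≡ 13; y = λ·(4 - 13) - 10 ≡ 6. → (13, 6)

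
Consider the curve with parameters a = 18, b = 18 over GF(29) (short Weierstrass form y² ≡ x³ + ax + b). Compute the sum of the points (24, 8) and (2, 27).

(24, 8) + (2, 27). λ = (27 - 8)/(2 - 24) ≡ 19/7 mod 29. 7⁻¹ ≡ 25 (mod 29) since 7·25 = 175 ≡ 1, so λ ≡ 11.
  x = λ² - 24 - 2 = 121 - 26 ≡ 8; y = λ·(24 - 8) - 8 ≡ 23. → (8, 23)

(8, 23)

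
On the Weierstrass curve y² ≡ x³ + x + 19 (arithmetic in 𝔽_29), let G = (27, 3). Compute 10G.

(3, 22)

Repeated addition: build up to 10G.
2G: tangent at (27, 3): λ = (3·27² + 1)/(2·3) ≡ 13/6. 6⁻¹ ≡ 5 (mod 29) since 6·5 = 30 ≡ 1, so λ ≡ 13·5 ≡ 7.
  x = λ² - 27 - 27 = 49 - 54 ≡ 24; y = λ·(27 - 24) - 3 ≡ 18. → (24, 18)
3G: (24, 18) + (27, 3). λ = (3 - 18)/(27 - 24) ≡ 14/3 mod 29. 3⁻¹ ≡ 10 (mod 29), so λ ≡ 24.
  x = λ² - 24 - 27 = 576 - 51 ≡ 3; y = λ·(24 - 3) - 18 ≡ 22. → (3, 22)
4G: (3, 22) + (27, 3). λ = (3 - 22)/(27 - 3) ≡ 10/24 mod 29. 24⁻¹ ≡ 23 (mod 29) since 24·23 = 552 ≡ 1, so λ ≡ 27.
  x = λ² - 3 - 27 = 729 - 30 ≡ 3; y = λ·(3 - 3) - 22 ≡ 7. → (3, 7)
5G: (3, 7) + (27, 3). λ = (3 - 7)/(27 - 3) ≡ 25/24 mod 29. 24⁻¹ ≡ 23 (mod 29), so λ ≡ 24.
  x = λ² - 3 - 27 = 576 - 30 ≡ 24; y = λ·(3 - 24) - 7 ≡ 11. → (24, 11)
6G: (24, 11) + (27, 3). λ = (3 - 11)/(27 - 24) ≡ 21/3 mod 29. 3⁻¹ ≡ 10 (mod 29), so λ ≡ 7.
  x = λ² - 24 - 27 = 49 - 51 ≡ 27; y = λ·(24 - 27) - 11 ≡ 26. → (27, 26)
7G: (27, 26) + (27, 3): same x and y₁ ≡ -y₂, so the sum is 𝒪.
8G: 𝒪 + (27, 3) = (27, 3) (identity).
9G: tangent at (27, 3): λ = (3·27² + 1)/(2·3) ≡ 13/6. 6⁻¹ ≡ 5 (mod 29), so λ ≡ 13·5 ≡ 7.
  x = λ² - 27 - 27 = 49 - 54 ≡ 24; y = λ·(27 - 24) - 3 ≡ 18. → (24, 18)
10G: (24, 18) + (27, 3). λ = (3 - 18)/(27 - 24) ≡ 14/3 mod 29. 3⁻¹ ≡ 10 (mod 29), so λ ≡ 24.
  x = λ² - 24 - 27 = 576 - 51 ≡ 3; y = λ·(24 - 3) - 18 ≡ 22. → (3, 22)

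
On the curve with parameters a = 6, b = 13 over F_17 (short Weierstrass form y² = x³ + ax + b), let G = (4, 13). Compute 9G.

(0, 8)

Double-and-add on 9 = (1001)₂. Start with G = (4, 13) for the leading 1-bit.
double: tangent at (4, 13): λ = (3·4² + 6)/(2·13) ≡ 3/9. 9⁻¹ ≡ 2 (mod 17) since 9·2 = 18 ≡ 1, so λ ≡ 3·2 ≡ 6.
  x = λ² - 4 - 4 = 36 - 8 ≡ 11; y = λ·(4 - 11) - 13 ≡ 13. → (11, 13)
double: tangent at (11, 13): λ = (3·11² + 6)/(2·13) ≡ 12/9. 9⁻¹ ≡ 2 (mod 17), so λ ≡ 12·2 ≡ 7.
  x = λ² - 11 - 11 = 49 - 22 ≡ 10; y = λ·(11 - 10) - 13 ≡ 11. → (10, 11)
double: tangent at (10, 11): λ = (3·10² + 6)/(2·11) ≡ 0/5. 5⁻¹ ≡ 7 (mod 17), so λ ≡ 0·7 ≡ 0.
  x = λ² - 10 - 10 = 0 - 20 ≡ 14; y = λ·(10 - 14) - 11 ≡ 6. → (14, 6)
add G: (14, 6) + (4, 13). λ = (13 - 6)/(4 - 14) ≡ 7/7 mod 17. 7⁻¹ ≡ 5 (mod 17) since 7·5 = 35 ≡ 1, so λ ≡ 1.
  x = λ² - 14 - 4 = 1 - 18 ≡ 0; y = λ·(14 - 0) - 6 ≡ 8. → (0, 8)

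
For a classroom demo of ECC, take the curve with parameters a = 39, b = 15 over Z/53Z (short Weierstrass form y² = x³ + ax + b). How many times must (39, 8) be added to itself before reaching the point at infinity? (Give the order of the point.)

11

2P: tangent at (39, 8): λ = (3·39² + 39)/(2·8) ≡ 44/16. 16⁻¹ ≡ 10 (mod 53), so λ ≡ 44·10 ≡ 16.
  x = λ² - 39 - 39 = 256 - 78 ≡ 19; y = λ·(39 - 19) - 8 ≡ 47. → (19, 47)
3P: (19, 47) + (39, 8). λ = (8 - 47)/(39 - 19) ≡ 14/20 mod 53. 20⁻¹ ≡ 8 (mod 53) since 20·8 = 160 ≡ 1, so λ ≡ 6.
  x = λ² - 19 - 39 = 36 - 58 ≡ 31; y = λ·(19 - 31) - 47 ≡ 40. → (31, 40)
4P: (31, 40) + (39, 8). λ = (8 - 40)/(39 - 31) ≡ 21/8 mod 53. 8⁻¹ ≡ 20 (mod 53) since 8·20 = 160 ≡ 1, so λ ≡ 49.
  x = λ² - 31 - 39 = 2401 - 70 ≡ 52; y = λ·(31 - 52) - 40 ≡ 44. → (52, 44)
5P: (52, 44) + (39, 8). λ = (8 - 44)/(39 - 52) ≡ 17/40 mod 53. 40⁻¹ ≡ 4 (mod 53), so λ ≡ 15.
  x = λ² - 52 - 39 = 225 - 91 ≡ 28; y = λ·(52 - 28) - 44 ≡ 51. → (28, 51)
6P: (28, 51) + (39, 8). λ = (8 - 51)/(39 - 28) ≡ 10/11 mod 53. 11⁻¹ ≡ 29 (mod 53) since 11·29 = 319 ≡ 1, so λ ≡ 25.
  x = λ² - 28 - 39 = 625 - 67 ≡ 28; y = λ·(28 - 28) - 51 ≡ 2. → (28, 2)
7P: (28, 2) + (39, 8). λ = (8 - 2)/(39 - 28) ≡ 6/11 mod 53. 11⁻¹ ≡ 29 (mod 53) since 11·29 = 319 ≡ 1, so λ ≡ 15.
  x = λ² - 28 - 39 = 225 - 67 ≡ 52; y = λ·(28 - 52) - 2 ≡ 9. → (52, 9)
8P: (52, 9) + (39, 8). λ = (8 - 9)/(39 - 52) ≡ 52/40 mod 53. 40⁻¹ ≡ 4 (mod 53) since 40·4 = 160 ≡ 1, so λ ≡ 49.
  x = λ² - 52 - 39 = 2401 - 91 ≡ 31; y = λ·(52 - 31) - 9 ≡ 13. → (31, 13)
9P: (31, 13) + (39, 8). λ = (8 - 13)/(39 - 31) ≡ 48/8 mod 53. 8⁻¹ ≡ 20 (mod 53) since 8·20 = 160 ≡ 1, so λ ≡ 6.
  x = λ² - 31 - 39 = 36 - 70 ≡ 19; y = λ·(31 - 19) - 13 ≡ 6. → (19, 6)
10P: (19, 6) + (39, 8). λ = (8 - 6)/(39 - 19) ≡ 2/20 mod 53. 20⁻¹ ≡ 8 (mod 53), so λ ≡ 16.
  x = λ² - 19 - 39 = 256 - 58 ≡ 39; y = λ·(19 - 39) - 6 ≡ 45. → (39, 45)
11P: (39, 45) + (39, 8): same x and y₁ ≡ -y₂, so the sum is the point at infinity.
11P = the point at infinity, so the order is 11.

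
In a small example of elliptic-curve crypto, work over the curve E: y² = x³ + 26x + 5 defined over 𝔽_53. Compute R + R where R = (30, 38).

tangent at (30, 38): λ = (3·30² + 26)/(2·38) ≡ 23/23. 23⁻¹ ≡ 30 (mod 53) since 23·30 = 690 ≡ 1, so λ ≡ 23·30 ≡ 1.
  x = λ² - 30 - 30 = 1 - 60 ≡ 47; y = λ·(30 - 47) - 38 ≡ 51. → (47, 51)

(47, 51)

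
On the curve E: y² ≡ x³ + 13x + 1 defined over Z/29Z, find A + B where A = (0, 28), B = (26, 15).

(25, 28)

(0, 28) + (26, 15). λ = (15 - 28)/(26 - 0) ≡ 16/26 mod 29. 26⁻¹ ≡ 19 (mod 29) since 26·19 = 494 ≡ 1, so λ ≡ 14.
  x = λ² - 0 - 26 = 196 - 26 ≡ 25; y = λ·(0 - 25) - 28 ≡ 28. → (25, 28)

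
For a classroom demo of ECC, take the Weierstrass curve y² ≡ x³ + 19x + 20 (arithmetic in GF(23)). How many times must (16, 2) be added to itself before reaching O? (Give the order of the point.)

8

2P: tangent at (16, 2): λ = (3·16² + 19)/(2·2) ≡ 5/4. 4⁻¹ ≡ 6 (mod 23), so λ ≡ 5·6 ≡ 7.
  x = λ² - 16 - 16 = 49 - 32 ≡ 17; y = λ·(16 - 17) - 2 ≡ 14. → (17, 14)
3P: (17, 14) + (16, 2). λ = (2 - 14)/(16 - 17) ≡ 11/22 mod 23. 22⁻¹ ≡ 22 (mod 23) since 22·22 = 484 ≡ 1, so λ ≡ 12.
  x = λ² - 17 - 16 = 144 - 33 ≡ 19; y = λ·(17 - 19) - 14 ≡ 8. → (19, 8)
4P: (19, 8) + (16, 2). λ = (2 - 8)/(16 - 19) ≡ 17/20 mod 23. 20⁻¹ ≡ 15 (mod 23) since 20·15 = 300 ≡ 1, so λ ≡ 2.
  x = λ² - 19 - 16 = 4 - 35 ≡ 15; y = λ·(19 - 15) - 8 ≡ 0. → (15, 0)
5P: (15, 0) + (16, 2). λ = (2 - 0)/(16 - 15) ≡ 2/1 mod 23. 1⁻¹ ≡ 1 (mod 23), so λ ≡ 2.
  x = λ² - 15 - 16 = 4 - 31 ≡ 19; y = λ·(15 - 19) - 0 ≡ 15. → (19, 15)
6P: (19, 15) + (16, 2). λ = (2 - 15)/(16 - 19) ≡ 10/20 mod 23. 20⁻¹ ≡ 15 (mod 23) since 20·15 = 300 ≡ 1, so λ ≡ 12.
  x = λ² - 19 - 16 = 144 - 35 ≡ 17; y = λ·(19 - 17) - 15 ≡ 9. → (17, 9)
7P: (17, 9) + (16, 2). λ = (2 - 9)/(16 - 17) ≡ 16/22 mod 23. 22⁻¹ ≡ 22 (mod 23) since 22·22 = 484 ≡ 1, so λ ≡ 7.
  x = λ² - 17 - 16 = 49 - 33 ≡ 16; y = λ·(17 - 16) - 9 ≡ 21. → (16, 21)
8P: (16, 21) + (16, 2): same x and y₁ ≡ -y₂, so the sum is O.
8P = O, so the order is 8.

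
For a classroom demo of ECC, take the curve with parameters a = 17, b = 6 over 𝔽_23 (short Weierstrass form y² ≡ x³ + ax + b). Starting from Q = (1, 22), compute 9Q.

Repeated addition: build up to 9Q.
2Q: tangent at (1, 22): λ = (3·1² + 17)/(2·22) ≡ 20/21. 21⁻¹ ≡ 11 (mod 23), so λ ≡ 20·11 ≡ 13.
  x = λ² - 1 - 1 = 169 - 2 ≡ 6; y = λ·(1 - 6) - 22 ≡ 5. → (6, 5)
3Q: (6, 5) + (1, 22). λ = (22 - 5)/(1 - 6) ≡ 17/18 mod 23. 18⁻¹ ≡ 9 (mod 23) since 18·9 = 162 ≡ 1, so λ ≡ 15.
  x = λ² - 6 - 1 = 225 - 7 ≡ 11; y = λ·(6 - 11) - 5 ≡ 12. → (11, 12)
4Q: (11, 12) + (1, 22). λ = (22 - 12)/(1 - 11) ≡ 10/13 mod 23. 13⁻¹ ≡ 16 (mod 23), so λ ≡ 22.
  x = λ² - 11 - 1 = 484 - 12 ≡ 12; y = λ·(11 - 12) - 12 ≡ 12. → (12, 12)
5Q: (12, 12) + (1, 22). λ = (22 - 12)/(1 - 12) ≡ 10/12 mod 23. 12⁻¹ ≡ 2 (mod 23) since 12·2 = 24 ≡ 1, so λ ≡ 20.
  x = λ² - 12 - 1 = 400 - 13 ≡ 19; y = λ·(12 - 19) - 12 ≡ 9. → (19, 9)
6Q: (19, 9) + (1, 22). λ = (22 - 9)/(1 - 19) ≡ 13/5 mod 23. 5⁻¹ ≡ 14 (mod 23) since 5·14 = 70 ≡ 1, so λ ≡ 21.
  x = λ² - 19 - 1 = 441 - 20 ≡ 7; y = λ·(19 - 7) - 9 ≡ 13. → (7, 13)
7Q: (7, 13) + (1, 22). λ = (22 - 13)/(1 - 7) ≡ 9/17 mod 23. 17⁻¹ ≡ 19 (mod 23), so λ ≡ 10.
  x = λ² - 7 - 1 = 100 - 8 ≡ 0; y = λ·(7 - 0) - 13 ≡ 11. → (0, 11)
8Q: (0, 11) + (1, 22). λ = (22 - 11)/(1 - 0) ≡ 11/1 mod 23. 1⁻¹ ≡ 1 (mod 23) since 1·1 = 1 ≡ 1, so λ ≡ 11.
  x = λ² - 0 - 1 = 121 - 1 ≡ 5; y = λ·(0 - 5) - 11 ≡ 3. → (5, 3)
9Q: (5, 3) + (1, 22). λ = (22 - 3)/(1 - 5) ≡ 19/19 mod 23. 19⁻¹ ≡ 17 (mod 23), so λ ≡ 1.
  x = λ² - 5 - 1 = 1 - 6 ≡ 18; y = λ·(5 - 18) - 3 ≡ 7. → (18, 7)

(18, 7)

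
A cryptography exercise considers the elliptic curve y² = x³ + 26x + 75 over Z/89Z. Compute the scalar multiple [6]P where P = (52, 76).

Repeated addition: build up to 6P.
2P: tangent at (52, 76): λ = (3·52² + 26)/(2·76) ≡ 39/63. 63⁻¹ ≡ 65 (mod 89), so λ ≡ 39·65 ≡ 43.
  x = λ² - 52 - 52 = 1849 - 104 ≡ 54; y = λ·(52 - 54) - 76 ≡ 16. → (54, 16)
3P: (54, 16) + (52, 76). λ = (76 - 16)/(52 - 54) ≡ 60/87 mod 89. 87⁻¹ ≡ 44 (mod 89) since 87·44 = 3828 ≡ 1, so λ ≡ 59.
  x = λ² - 54 - 52 = 3481 - 106 ≡ 82; y = λ·(54 - 82) - 16 ≡ 23. → (82, 23)
4P: (82, 23) + (52, 76). λ = (76 - 23)/(52 - 82) ≡ 53/59 mod 89. 59⁻¹ ≡ 86 (mod 89), so λ ≡ 19.
  x = λ² - 82 - 52 = 361 - 134 ≡ 49; y = λ·(82 - 49) - 23 ≡ 70. → (49, 70)
5P: (49, 70) + (52, 76). λ = (76 - 70)/(52 - 49) ≡ 6/3 mod 89. 3⁻¹ ≡ 30 (mod 89), so λ ≡ 2.
  x = λ² - 49 - 52 = 4 - 101 ≡ 81; y = λ·(49 - 81) - 70 ≡ 44. → (81, 44)
6P: (81, 44) + (52, 76). λ = (76 - 44)/(52 - 81) ≡ 32/60 mod 89. 60⁻¹ ≡ 46 (mod 89) since 60·46 = 2760 ≡ 1, so λ ≡ 48.
  x = λ² - 81 - 52 = 2304 - 133 ≡ 35; y = λ·(81 - 35) - 44 ≡ 28. → (35, 28)

(35, 28)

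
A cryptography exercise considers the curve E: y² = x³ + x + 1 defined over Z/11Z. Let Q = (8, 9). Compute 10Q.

(3, 8)

Double-and-add on 10 = (1010)₂. Start with Q = (8, 9) for the leading 1-bit.
double: tangent at (8, 9): λ = (3·8² + 1)/(2·9) ≡ 6/7. 7⁻¹ ≡ 8 (mod 11), so λ ≡ 6·8 ≡ 4.
  x = λ² - 8 - 8 = 16 - 16 ≡ 0; y = λ·(8 - 0) - 9 ≡ 1. → (0, 1)
double: tangent at (0, 1): λ = (3·0² + 1)/(2·1) ≡ 1/2. 2⁻¹ ≡ 6 (mod 11), so λ ≡ 1·6 ≡ 6.
  x = λ² - 0 - 0 = 36 - 0 ≡ 3; y = λ·(0 - 3) - 1 ≡ 3. → (3, 3)
add Q: (3, 3) + (8, 9). λ = (9 - 3)/(8 - 3) ≡ 6/5 mod 11. 5⁻¹ ≡ 9 (mod 11) since 5·9 = 45 ≡ 1, so λ ≡ 10.
  x = λ² - 3 - 8 = 100 - 11 ≡ 1; y = λ·(3 - 1) - 3 ≡ 6. → (1, 6)
double: tangent at (1, 6): λ = (3·1² + 1)/(2·6) ≡ 4/1. 1⁻¹ ≡ 1 (mod 11) since 1·1 = 1 ≡ 1, so λ ≡ 4·1 ≡ 4.
  x = λ² - 1 - 1 = 16 - 2 ≡ 3; y = λ·(1 - 3) - 6 ≡ 8. → (3, 8)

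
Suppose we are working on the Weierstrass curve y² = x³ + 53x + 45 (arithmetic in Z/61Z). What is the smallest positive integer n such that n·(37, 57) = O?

2P: tangent at (37, 57): λ = (3·37² + 53)/(2·57) ≡ 12/53. 53⁻¹ ≡ 38 (mod 61), so λ ≡ 12·38 ≡ 29.
  x = λ² - 37 - 37 = 841 - 74 ≡ 35; y = λ·(37 - 35) - 57 ≡ 1. → (35, 1)
3P: (35, 1) + (37, 57). λ = (57 - 1)/(37 - 35) ≡ 56/2 mod 61. 2⁻¹ ≡ 31 (mod 61) since 2·31 = 62 ≡ 1, so λ ≡ 28.
  x = λ² - 35 - 37 = 784 - 72 ≡ 41; y = λ·(35 - 41) - 1 ≡ 14. → (41, 14)
4P: (41, 14) + (37, 57). λ = (57 - 14)/(37 - 41) ≡ 43/57 mod 61. 57⁻¹ ≡ 15 (mod 61) since 57·15 = 855 ≡ 1, so λ ≡ 35.
  x = λ² - 41 - 37 = 1225 - 78 ≡ 49; y = λ·(41 - 49) - 14 ≡ 11. → (49, 11)
5P: (49, 11) + (37, 57). λ = (57 - 11)/(37 - 49) ≡ 46/49 mod 61. 49⁻¹ ≡ 5 (mod 61), so λ ≡ 47.
  x = λ² - 49 - 37 = 2209 - 86 ≡ 49; y = λ·(49 - 49) - 11 ≡ 50. → (49, 50)
6P: (49, 50) + (37, 57). λ = (57 - 50)/(37 - 49) ≡ 7/49 mod 61. 49⁻¹ ≡ 5 (mod 61) since 49·5 = 245 ≡ 1, so λ ≡ 35.
  x = λ² - 49 - 37 = 1225 - 86 ≡ 41; y = λ·(49 - 41) - 50 ≡ 47. → (41, 47)
7P: (41, 47) + (37, 57). λ = (57 - 47)/(37 - 41) ≡ 10/57 mod 61. 57⁻¹ ≡ 15 (mod 61), so λ ≡ 28.
  x = λ² - 41 - 37 = 784 - 78 ≡ 35; y = λ·(41 - 35) - 47 ≡ 60. → (35, 60)
8P: (35, 60) + (37, 57). λ = (57 - 60)/(37 - 35) ≡ 58/2 mod 61. 2⁻¹ ≡ 31 (mod 61) since 2·31 = 62 ≡ 1, so λ ≡ 29.
  x = λ² - 35 - 37 = 841 - 72 ≡ 37; y = λ·(35 - 37) - 60 ≡ 4. → (37, 4)
9P: (37, 4) + (37, 57): same x and y₁ ≡ -y₂, so the sum is O.
9P = O, so the order is 9.

9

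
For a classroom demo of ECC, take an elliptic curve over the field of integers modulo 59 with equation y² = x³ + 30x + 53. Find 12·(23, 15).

(1, 54)

Write P = (23, 15).
Repeated addition: build up to 12P.
2P: tangent at (23, 15): λ = (3·23² + 30)/(2·15) ≡ 24/30. 30⁻¹ ≡ 2 (mod 59), so λ ≡ 24·2 ≡ 48.
  x = λ² - 23 - 23 = 2304 - 46 ≡ 16; y = λ·(23 - 16) - 15 ≡ 26. → (16, 26)
3P: (16, 26) + (23, 15). λ = (15 - 26)/(23 - 16) ≡ 48/7 mod 59. 7⁻¹ ≡ 17 (mod 59), so λ ≡ 49.
  x = λ² - 16 - 23 = 2401 - 39 ≡ 2; y = λ·(16 - 2) - 26 ≡ 11. → (2, 11)
4P: (2, 11) + (23, 15). λ = (15 - 11)/(23 - 2) ≡ 4/21 mod 59. 21⁻¹ ≡ 45 (mod 59), so λ ≡ 3.
  x = λ² - 2 - 23 = 9 - 25 ≡ 43; y = λ·(2 - 43) - 11 ≡ 43. → (43, 43)
5P: (43, 43) + (23, 15). λ = (15 - 43)/(23 - 43) ≡ 31/39 mod 59. 39⁻¹ ≡ 56 (mod 59), so λ ≡ 25.
  x = λ² - 43 - 23 = 625 - 66 ≡ 28; y = λ·(43 - 28) - 43 ≡ 37. → (28, 37)
6P: (28, 37) + (23, 15). λ = (15 - 37)/(23 - 28) ≡ 37/54 mod 59. 54⁻¹ ≡ 47 (mod 59), so λ ≡ 28.
  x = λ² - 28 - 23 = 784 - 51 ≡ 25; y = λ·(28 - 25) - 37 ≡ 47. → (25, 47)
7P: (25, 47) + (23, 15). λ = (15 - 47)/(23 - 25) ≡ 27/57 mod 59. 57⁻¹ ≡ 29 (mod 59), so λ ≡ 16.
  x = λ² - 25 - 23 = 256 - 48 ≡ 31; y = λ·(25 - 31) - 47 ≡ 34. → (31, 34)
8P: (31, 34) + (23, 15). λ = (15 - 34)/(23 - 31) ≡ 40/51 mod 59. 51⁻¹ ≡ 22 (mod 59), so λ ≡ 54.
  x = λ² - 31 - 23 = 2916 - 54 ≡ 30; y = λ·(31 - 30) - 34 ≡ 20. → (30, 20)
9P: (30, 20) + (23, 15). λ = (15 - 20)/(23 - 30) ≡ 54/52 mod 59. 52⁻¹ ≡ 42 (mod 59), so λ ≡ 26.
  x = λ² - 30 - 23 = 676 - 53 ≡ 33; y = λ·(30 - 33) - 20 ≡ 20. → (33, 20)
10P: (33, 20) + (23, 15). λ = (15 - 20)/(23 - 33) ≡ 54/49 mod 59. 49⁻¹ ≡ 53 (mod 59) since 49·53 = 2597 ≡ 1, so λ ≡ 30.
  x = λ² - 33 - 23 = 900 - 56 ≡ 18; y = λ·(33 - 18) - 20 ≡ 17. → (18, 17)
11P: (18, 17) + (23, 15). λ = (15 - 17)/(23 - 18) ≡ 57/5 mod 59. 5⁻¹ ≡ 12 (mod 59) since 5·12 = 60 ≡ 1, so λ ≡ 35.
  x = λ² - 18 - 23 = 1225 - 41 ≡ 4; y = λ·(18 - 4) - 17 ≡ 1. → (4, 1)
12P: (4, 1) + (23, 15). λ = (15 - 1)/(23 - 4) ≡ 14/19 mod 59. 19⁻¹ ≡ 28 (mod 59) since 19·28 = 532 ≡ 1, so λ ≡ 38.
  x = λ² - 4 - 23 = 1444 - 27 ≡ 1; y = λ·(4 - 1) - 1 ≡ 54. → (1, 54)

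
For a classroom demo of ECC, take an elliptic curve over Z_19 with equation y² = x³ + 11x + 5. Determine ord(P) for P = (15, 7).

3

2P: tangent at (15, 7): λ = (3·15² + 11)/(2·7) ≡ 2/14. 14⁻¹ ≡ 15 (mod 19) since 14·15 = 210 ≡ 1, so λ ≡ 2·15 ≡ 11.
  x = λ² - 15 - 15 = 121 - 30 ≡ 15; y = λ·(15 - 15) - 7 ≡ 12. → (15, 12)
3P: (15, 12) + (15, 7): same x and y₁ ≡ -y₂, so the sum is ∞.
3P = ∞, so the order is 3.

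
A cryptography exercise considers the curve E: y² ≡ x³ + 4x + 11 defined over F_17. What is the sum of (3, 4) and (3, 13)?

The two points share x = 3 and their y-coordinates satisfy 4 + 13 ≡ 0 (mod 17), so they are inverses. Their sum is the point at infinity.

O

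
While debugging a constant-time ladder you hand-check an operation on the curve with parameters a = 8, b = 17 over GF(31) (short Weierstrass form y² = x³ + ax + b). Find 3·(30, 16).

Write Q = (30, 16).
Repeated addition: build up to 3Q.
2Q: tangent at (30, 16): λ = (3·30² + 8)/(2·16) ≡ 11/1. 1⁻¹ ≡ 1 (mod 31) since 1·1 = 1 ≡ 1, so λ ≡ 11·1 ≡ 11.
  x = λ² - 30 - 30 = 121 - 60 ≡ 30; y = λ·(30 - 30) - 16 ≡ 15. → (30, 15)
3Q: (30, 15) + (30, 16): same x and y₁ ≡ -y₂, so the sum is O.

O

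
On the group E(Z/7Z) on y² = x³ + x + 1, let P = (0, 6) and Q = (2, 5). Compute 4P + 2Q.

First 4P:
Double-and-add on 4 = (100)₂. Start with P = (0, 6) for the leading 1-bit.
double: tangent at (0, 6): λ = (3·0² + 1)/(2·6) ≡ 1/5. 5⁻¹ ≡ 3 (mod 7) since 5·3 = 15 ≡ 1, so λ ≡ 1·3 ≡ 3.
  x = λ² - 0 - 0 = 9 - 0 ≡ 2; y = λ·(0 - 2) - 6 ≡ 2. → (2, 2)
double: tangent at (2, 2): λ = (3·2² + 1)/(2·2) ≡ 6/4. 4⁻¹ ≡ 2 (mod 7), so λ ≡ 6·2 ≡ 5.
  x = λ² - 2 - 2 = 25 - 4 ≡ 0; y = λ·(2 - 0) - 2 ≡ 1. → (0, 1)
4P = (0, 1).
Next 2Q:
Repeated addition: build up to 2Q.
2Q: tangent at (2, 5): λ = (3·2² + 1)/(2·5) ≡ 6/3. 3⁻¹ ≡ 5 (mod 7) since 3·5 = 15 ≡ 1, so λ ≡ 6·5 ≡ 2.
  x = λ² - 2 - 2 = 4 - 4 ≡ 0; y = λ·(2 - 0) - 5 ≡ 6. → (0, 6)
2Q = (0, 6).
Finally 4P + 2Q:
(0, 1) + (0, 6): same x and y₁ ≡ -y₂, so the sum is ∞.

O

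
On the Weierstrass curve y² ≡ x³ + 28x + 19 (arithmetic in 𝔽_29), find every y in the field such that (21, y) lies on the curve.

none

x³ + 28x + 19 = 9868 ≡ 8 (mod 29).
8 is a non-residue mod 29; no y exists.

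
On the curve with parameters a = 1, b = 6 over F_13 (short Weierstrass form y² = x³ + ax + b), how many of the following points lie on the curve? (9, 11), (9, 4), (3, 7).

2

(9, 11): 11² ≡ 4, rhs ≡ 3 → off.
(9, 4): 4² ≡ 3, rhs ≡ 3 → on.
(3, 7): 7² ≡ 10, rhs ≡ 10 → on.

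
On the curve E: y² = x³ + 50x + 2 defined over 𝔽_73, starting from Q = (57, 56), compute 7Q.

Double-and-add on 7 = (111)₂. Start with Q = (57, 56) for the leading 1-bit.
double: tangent at (57, 56): λ = (3·57² + 50)/(2·56) ≡ 15/39. 39⁻¹ ≡ 15 (mod 73) since 39·15 = 585 ≡ 1, so λ ≡ 15·15 ≡ 6.
  x = λ² - 57 - 57 = 36 - 114 ≡ 68; y = λ·(57 - 68) - 56 ≡ 24. → (68, 24)
add Q: (68, 24) + (57, 56). λ = (56 - 24)/(57 - 68) ≡ 32/62 mod 73. 62⁻¹ ≡ 53 (mod 73) since 62·53 = 3286 ≡ 1, so λ ≡ 17.
  x = λ² - 68 - 57 = 289 - 125 ≡ 18; y = λ·(68 - 18) - 24 ≡ 23. → (18, 23)
double: tangent at (18, 23): λ = (3·18² + 50)/(2·23) ≡ 0/46. 46⁻¹ ≡ 27 (mod 73), so λ ≡ 0·27 ≡ 0.
  x = λ² - 18 - 18 = 0 - 36 ≡ 37; y = λ·(18 - 37) - 23 ≡ 50. → (37, 50)
add Q: (37, 50) + (57, 56). λ = (56 - 50)/(57 - 37) ≡ 6/20 mod 73. 20⁻¹ ≡ 11 (mod 73) since 20·11 = 220 ≡ 1, so λ ≡ 66.
  x = λ² - 37 - 57 = 4356 - 94 ≡ 28; y = λ·(37 - 28) - 50 ≡ 33. → (28, 33)

(28, 33)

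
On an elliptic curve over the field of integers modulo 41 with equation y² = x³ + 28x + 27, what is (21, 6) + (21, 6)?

(7, 19)

tangent at (21, 6): λ = (3·21² + 28)/(2·6) ≡ 39/12. 12⁻¹ ≡ 24 (mod 41) since 12·24 = 288 ≡ 1, so λ ≡ 39·24 ≡ 34.
  x = λ² - 21 - 21 = 1156 - 42 ≡ 7; y = λ·(21 - 7) - 6 ≡ 19. → (7, 19)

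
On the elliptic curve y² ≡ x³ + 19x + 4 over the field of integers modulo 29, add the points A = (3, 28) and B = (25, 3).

(3, 28) + (25, 3). λ = (3 - 28)/(25 - 3) ≡ 4/22 mod 29. 22⁻¹ ≡ 4 (mod 29), so λ ≡ 16.
  x = λ² - 3 - 25 = 256 - 28 ≡ 25; y = λ·(3 - 25) - 28 ≡ 26. → (25, 26)

(25, 26)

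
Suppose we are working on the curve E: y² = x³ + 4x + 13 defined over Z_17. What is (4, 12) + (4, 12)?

tangent at (4, 12): λ = (3·4² + 4)/(2·12) ≡ 1/7. 7⁻¹ ≡ 5 (mod 17) since 7·5 = 35 ≡ 1, so λ ≡ 1·5 ≡ 5.
  x = λ² - 4 - 4 = 25 - 8 ≡ 0; y = λ·(4 - 0) - 12 ≡ 8. → (0, 8)

(0, 8)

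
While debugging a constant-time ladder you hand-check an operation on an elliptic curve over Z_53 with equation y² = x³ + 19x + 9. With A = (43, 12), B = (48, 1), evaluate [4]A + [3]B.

First 4A:
Double-and-add on 4 = (100)₂. Start with A = (43, 12) for the leading 1-bit.
double: tangent at (43, 12): λ = (3·43² + 19)/(2·12) ≡ 1/24. 24⁻¹ ≡ 42 (mod 53), so λ ≡ 1·42 ≡ 42.
  x = λ² - 43 - 43 = 1764 - 86 ≡ 35; y = λ·(43 - 35) - 12 ≡ 6. → (35, 6)
double: tangent at (35, 6): λ = (3·35² + 19)/(2·6) ≡ 37/12. 12⁻¹ ≡ 31 (mod 53), so λ ≡ 37·31 ≡ 34.
  x = λ² - 35 - 35 = 1156 - 70 ≡ 26; y = λ·(35 - 26) - 6 ≡ 35. → (26, 35)
4A = (26, 35).
Next 3B:
Repeated addition: build up to 3B.
2B: tangent at (48, 1): λ = (3·48² + 19)/(2·1) ≡ 41/2. 2⁻¹ ≡ 27 (mod 53), so λ ≡ 41·27 ≡ 47.
  x = λ² - 48 - 48 = 2209 - 96 ≡ 46; y = λ·(48 - 46) - 1 ≡ 40. → (46, 40)
3B: (46, 40) + (48, 1). λ = (1 - 40)/(48 - 46) ≡ 14/2 mod 53. 2⁻¹ ≡ 27 (mod 53) since 2·27 = 54 ≡ 1, so λ ≡ 7.
  x = λ² - 46 - 48 = 49 - 94 ≡ 8; y = λ·(46 - 8) - 40 ≡ 14. → (8, 14)
3B = (8, 14).
Finally 4A + 3B:
(26, 35) + (8, 14). λ = (14 - 35)/(8 - 26) ≡ 32/35 mod 53. 35⁻¹ ≡ 50 (mod 53) since 35·50 = 1750 ≡ 1, so λ ≡ 10.
  x = λ² - 26 - 8 = 100 - 34 ≡ 13; y = λ·(26 - 13) - 35 ≡ 42. → (13, 42)

(13, 42)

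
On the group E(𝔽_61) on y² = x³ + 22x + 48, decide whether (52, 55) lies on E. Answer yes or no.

yes

y² = 55² ≡ 36; x³ + 22x + 48 = 141800 ≡ 36 (mod 61). 36 = 36.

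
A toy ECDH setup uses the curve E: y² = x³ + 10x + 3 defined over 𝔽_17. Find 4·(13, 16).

Write P = (13, 16).
Repeated addition: build up to 4P.
2P: tangent at (13, 16): λ = (3·13² + 10)/(2·16) ≡ 7/15. 15⁻¹ ≡ 8 (mod 17), so λ ≡ 7·8 ≡ 5.
  x = λ² - 13 - 13 = 25 - 26 ≡ 16; y = λ·(13 - 16) - 16 ≡ 3. → (16, 3)
3P: (16, 3) + (13, 16). λ = (16 - 3)/(13 - 16) ≡ 13/14 mod 17. 14⁻¹ ≡ 11 (mod 17), so λ ≡ 7.
  x = λ² - 16 - 13 = 49 - 29 ≡ 3; y = λ·(16 - 3) - 3 ≡ 3. → (3, 3)
4P: (3, 3) + (13, 16). λ = (16 - 3)/(13 - 3) ≡ 13/10 mod 17. 10⁻¹ ≡ 12 (mod 17) since 10·12 = 120 ≡ 1, so λ ≡ 3.
  x = λ² - 3 - 13 = 9 - 16 ≡ 10; y = λ·(3 - 10) - 3 ≡ 10. → (10, 10)

(10, 10)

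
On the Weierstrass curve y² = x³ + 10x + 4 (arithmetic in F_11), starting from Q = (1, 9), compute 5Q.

Repeated addition: build up to 5Q.
2Q: tangent at (1, 9): λ = (3·1² + 10)/(2·9) ≡ 2/7. 7⁻¹ ≡ 8 (mod 11), so λ ≡ 2·8 ≡ 5.
  x = λ² - 1 - 1 = 25 - 2 ≡ 1; y = λ·(1 - 1) - 9 ≡ 2. → (1, 2)
3Q: (1, 2) + (1, 9): same x and y₁ ≡ -y₂, so the sum is O.
4Q: O + (1, 9) = (1, 9) (identity).
5Q: tangent at (1, 9): λ = (3·1² + 10)/(2·9) ≡ 2/7. 7⁻¹ ≡ 8 (mod 11) since 7·8 = 56 ≡ 1, so λ ≡ 2·8 ≡ 5.
  x = λ² - 1 - 1 = 25 - 2 ≡ 1; y = λ·(1 - 1) - 9 ≡ 2. → (1, 2)

(1, 2)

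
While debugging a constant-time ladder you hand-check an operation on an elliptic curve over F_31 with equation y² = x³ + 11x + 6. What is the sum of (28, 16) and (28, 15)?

The two points share x = 28 and their y-coordinates satisfy 16 + 15 ≡ 0 (mod 31), so they are inverses. Their sum is 𝒪.

O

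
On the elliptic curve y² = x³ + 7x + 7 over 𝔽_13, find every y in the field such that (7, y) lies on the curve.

3, 10

x³ + 7x + 7 = 399 ≡ 9 (mod 13).
Square roots of 9 mod 13: 3 and 10 (since 3² = 9 ≡ 9).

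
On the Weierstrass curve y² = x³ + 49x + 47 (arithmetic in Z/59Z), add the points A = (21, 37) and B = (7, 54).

(21, 37) + (7, 54). λ = (54 - 37)/(7 - 21) ≡ 17/45 mod 59. 45⁻¹ ≡ 21 (mod 59) since 45·21 = 945 ≡ 1, so λ ≡ 3.
  x = λ² - 21 - 7 = 9 - 28 ≡ 40; y = λ·(21 - 40) - 37 ≡ 24. → (40, 24)

(40, 24)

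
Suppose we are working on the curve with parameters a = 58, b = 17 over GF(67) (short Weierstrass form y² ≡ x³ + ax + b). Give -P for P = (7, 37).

-(7, 37) = (7, -37 mod 67) = (7, 30).

(7, 30)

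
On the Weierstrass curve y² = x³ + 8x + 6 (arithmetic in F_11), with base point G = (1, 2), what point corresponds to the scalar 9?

O

Repeated addition: build up to 9G.
2G: tangent at (1, 2): λ = (3·1² + 8)/(2·2) ≡ 0/4. 4⁻¹ ≡ 3 (mod 11), so λ ≡ 0·3 ≡ 0.
  x = λ² - 1 - 1 = 0 - 2 ≡ 9; y = λ·(1 - 9) - 2 ≡ 9. → (9, 9)
3G: (9, 9) + (1, 2). λ = (2 - 9)/(1 - 9) ≡ 4/3 mod 11. 3⁻¹ ≡ 4 (mod 11), so λ ≡ 5.
  x = λ² - 9 - 1 = 25 - 10 ≡ 4; y = λ·(9 - 4) - 9 ≡ 5. → (4, 5)
4G: (4, 5) + (1, 2). λ = (2 - 5)/(1 - 4) ≡ 8/8 mod 11. 8⁻¹ ≡ 7 (mod 11) since 8·7 = 56 ≡ 1, so λ ≡ 1.
  x = λ² - 4 - 1 = 1 - 5 ≡ 7; y = λ·(4 - 7) - 5 ≡ 3. → (7, 3)
5G: (7, 3) + (1, 2). λ = (2 - 3)/(1 - 7) ≡ 10/5 mod 11. 5⁻¹ ≡ 9 (mod 11) since 5·9 = 45 ≡ 1, so λ ≡ 2.
  x = λ² - 7 - 1 = 4 - 8 ≡ 7; y = λ·(7 - 7) - 3 ≡ 8. → (7, 8)
6G: (7, 8) + (1, 2). λ = (2 - 8)/(1 - 7) ≡ 5/5 mod 11. 5⁻¹ ≡ 9 (mod 11), so λ ≡ 1.
  x = λ² - 7 - 1 = 1 - 8 ≡ 4; y = λ·(7 - 4) - 8 ≡ 6. → (4, 6)
7G: (4, 6) + (1, 2). λ = (2 - 6)/(1 - 4) ≡ 7/8 mod 11. 8⁻¹ ≡ 7 (mod 11), so λ ≡ 5.
  x = λ² - 4 - 1 = 25 - 5 ≡ 9; y = λ·(4 - 9) - 6 ≡ 2. → (9, 2)
8G: (9, 2) + (1, 2). λ = (2 - 2)/(1 - 9) ≡ 0/3 mod 11. 3⁻¹ ≡ 4 (mod 11), so λ ≡ 0.
  x = λ² - 9 - 1 = 0 - 10 ≡ 1; y = λ·(9 - 1) - 2 ≡ 9. → (1, 9)
9G: (1, 9) + (1, 2): same x and y₁ ≡ -y₂, so the sum is the point at infinity.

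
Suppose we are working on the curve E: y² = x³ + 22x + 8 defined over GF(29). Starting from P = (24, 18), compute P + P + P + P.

Repeated addition: build up to 4P.
2P: tangent at (24, 18): λ = (3·24² + 22)/(2·18) ≡ 10/7. 7⁻¹ ≡ 25 (mod 29), so λ ≡ 10·25 ≡ 18.
  x = λ² - 24 - 24 = 324 - 48 ≡ 15; y = λ·(24 - 15) - 18 ≡ 28. → (15, 28)
3P: (15, 28) + (24, 18). λ = (18 - 28)/(24 - 15) ≡ 19/9 mod 29. 9⁻¹ ≡ 13 (mod 29) since 9·13 = 117 ≡ 1, so λ ≡ 15.
  x = λ² - 15 - 24 = 225 - 39 ≡ 12; y = λ·(15 - 12) - 28 ≡ 17. → (12, 17)
4P: (12, 17) + (24, 18). λ = (18 - 17)/(24 - 12) ≡ 1/12 mod 29. 12⁻¹ ≡ 17 (mod 29) since 12·17 = 204 ≡ 1, so λ ≡ 17.
  x = λ² - 12 - 24 = 289 - 36 ≡ 21; y = λ·(12 - 21) - 17 ≡ 4. → (21, 4)

(21, 4)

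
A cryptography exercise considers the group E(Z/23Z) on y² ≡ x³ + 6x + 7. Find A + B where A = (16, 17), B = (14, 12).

(5, 22)

(16, 17) + (14, 12). λ = (12 - 17)/(14 - 16) ≡ 18/21 mod 23. 21⁻¹ ≡ 11 (mod 23), so λ ≡ 14.
  x = λ² - 16 - 14 = 196 - 30 ≡ 5; y = λ·(16 - 5) - 17 ≡ 22. → (5, 22)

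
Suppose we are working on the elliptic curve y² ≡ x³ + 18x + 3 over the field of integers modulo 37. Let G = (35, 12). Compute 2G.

tangent at (35, 12): λ = (3·35² + 18)/(2·12) ≡ 30/24. 24⁻¹ ≡ 17 (mod 37), so λ ≡ 30·17 ≡ 29.
  x = λ² - 35 - 35 = 841 - 70 ≡ 31; y = λ·(35 - 31) - 12 ≡ 30. → (31, 30)

(31, 30)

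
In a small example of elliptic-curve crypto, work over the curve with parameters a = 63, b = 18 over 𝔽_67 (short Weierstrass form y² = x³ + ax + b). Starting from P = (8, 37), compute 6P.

(53, 12)

Double-and-add on 6 = (110)₂. Start with P = (8, 37) for the leading 1-bit.
double: tangent at (8, 37): λ = (3·8² + 63)/(2·37) ≡ 54/7. 7⁻¹ ≡ 48 (mod 67), so λ ≡ 54·48 ≡ 46.
  x = λ² - 8 - 8 = 2116 - 16 ≡ 23; y = λ·(8 - 23) - 37 ≡ 10. → (23, 10)
add P: (23, 10) + (8, 37). λ = (37 - 10)/(8 - 23) ≡ 27/52 mod 67. 52⁻¹ ≡ 58 (mod 67) since 52·58 = 3016 ≡ 1, so λ ≡ 25.
  x = λ² - 23 - 8 = 625 - 31 ≡ 58; y = λ·(23 - 58) - 10 ≡ 53. → (58, 53)
double: tangent at (58, 53): λ = (3·58² + 63)/(2·53) ≡ 38/39. 39⁻¹ ≡ 55 (mod 67), so λ ≡ 38·55 ≡ 13.
  x = λ² - 58 - 58 = 169 - 116 ≡ 53; y = λ·(58 - 53) - 53 ≡ 12. → (53, 12)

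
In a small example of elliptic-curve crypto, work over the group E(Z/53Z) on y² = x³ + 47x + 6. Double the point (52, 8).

(1, 52)

tangent at (52, 8): λ = (3·52² + 47)/(2·8) ≡ 50/16. 16⁻¹ ≡ 10 (mod 53) since 16·10 = 160 ≡ 1, so λ ≡ 50·10 ≡ 23.
  x = λ² - 52 - 52 = 529 - 104 ≡ 1; y = λ·(52 - 1) - 8 ≡ 52. → (1, 52)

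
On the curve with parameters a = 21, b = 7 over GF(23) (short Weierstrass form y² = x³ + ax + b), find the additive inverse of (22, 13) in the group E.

-(22, 13) = (22, -13 mod 23) = (22, 10).

(22, 10)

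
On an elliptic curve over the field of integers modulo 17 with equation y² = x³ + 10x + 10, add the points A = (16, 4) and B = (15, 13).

(16, 4) + (15, 13). λ = (13 - 4)/(15 - 16) ≡ 9/16 mod 17. 16⁻¹ ≡ 16 (mod 17) since 16·16 = 256 ≡ 1, so λ ≡ 8.
  x = λ² - 16 - 15 = 64 - 31 ≡ 16; y = λ·(16 - 16) - 4 ≡ 13. → (16, 13)

(16, 13)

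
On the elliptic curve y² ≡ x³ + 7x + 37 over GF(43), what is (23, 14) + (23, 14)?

tangent at (23, 14): λ = (3·23² + 7)/(2·14) ≡ 3/28. 28⁻¹ ≡ 20 (mod 43), so λ ≡ 3·20 ≡ 17.
  x = λ² - 23 - 23 = 289 - 46 ≡ 28; y = λ·(23 - 28) - 14 ≡ 30. → (28, 30)

(28, 30)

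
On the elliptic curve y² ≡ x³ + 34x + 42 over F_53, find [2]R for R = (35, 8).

(30, 48)

tangent at (35, 8): λ = (3·35² + 34)/(2·8) ≡ 52/16. 16⁻¹ ≡ 10 (mod 53) since 16·10 = 160 ≡ 1, so λ ≡ 52·10 ≡ 43.
  x = λ² - 35 - 35 = 1849 - 70 ≡ 30; y = λ·(35 - 30) - 8 ≡ 48. → (30, 48)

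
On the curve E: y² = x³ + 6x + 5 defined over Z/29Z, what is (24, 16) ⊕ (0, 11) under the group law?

(6, 24)

(24, 16) + (0, 11). λ = (11 - 16)/(0 - 24) ≡ 24/5 mod 29. 5⁻¹ ≡ 6 (mod 29), so λ ≡ 28.
  x = λ² - 24 - 0 = 784 - 24 ≡ 6; y = λ·(24 - 6) - 16 ≡ 24. → (6, 24)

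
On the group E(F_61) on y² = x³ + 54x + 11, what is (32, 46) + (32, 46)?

tangent at (32, 46): λ = (3·32² + 54)/(2·46) ≡ 15/31. 31⁻¹ ≡ 2 (mod 61) since 31·2 = 62 ≡ 1, so λ ≡ 15·2 ≡ 30.
  x = λ² - 32 - 32 = 900 - 64 ≡ 43; y = λ·(32 - 43) - 46 ≡ 51. → (43, 51)

(43, 51)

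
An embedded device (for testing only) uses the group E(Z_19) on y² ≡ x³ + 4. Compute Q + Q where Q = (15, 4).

tangent at (15, 4): λ = (3·15² + 0)/(2·4) ≡ 10/8. 8⁻¹ ≡ 12 (mod 19), so λ ≡ 10·12 ≡ 6.
  x = λ² - 15 - 15 = 36 - 30 ≡ 6; y = λ·(15 - 6) - 4 ≡ 12. → (6, 12)

(6, 12)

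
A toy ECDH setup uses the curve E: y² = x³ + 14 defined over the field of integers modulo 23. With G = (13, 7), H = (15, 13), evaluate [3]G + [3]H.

(21, 11)

First 3G:
Repeated addition: build up to 3G.
2G: tangent at (13, 7): λ = (3·13² + 0)/(2·7) ≡ 1/14. 14⁻¹ ≡ 5 (mod 23), so λ ≡ 1·5 ≡ 5.
  x = λ² - 13 - 13 = 25 - 26 ≡ 22; y = λ·(13 - 22) - 7 ≡ 17. → (22, 17)
3G: (22, 17) + (13, 7). λ = (7 - 17)/(13 - 22) ≡ 13/14 mod 23. 14⁻¹ ≡ 5 (mod 23) since 14·5 = 70 ≡ 1, so λ ≡ 19.
  x = λ² - 22 - 13 = 361 - 35 ≡ 4; y = λ·(22 - 4) - 17 ≡ 3. → (4, 3)
3G = (4, 3).
Next 3H:
Repeated addition: build up to 3H.
2H: tangent at (15, 13): λ = (3·15² + 0)/(2·13) ≡ 8/3. 3⁻¹ ≡ 8 (mod 23) since 3·8 = 24 ≡ 1, so λ ≡ 8·8 ≡ 18.
  x = λ² - 15 - 15 = 324 - 30 ≡ 18; y = λ·(15 - 18) - 13 ≡ 2. → (18, 2)
3H: (18, 2) + (15, 13). λ = (13 - 2)/(15 - 18) ≡ 11/20 mod 23. 20⁻¹ ≡ 15 (mod 23), so λ ≡ 4.
  x = λ² - 18 - 15 = 16 - 33 ≡ 6; y = λ·(18 - 6) - 2 ≡ 0. → (6, 0)
3H = (6, 0).
Finally 3G + 3H:
(4, 3) + (6, 0). λ = (0 - 3)/(6 - 4) ≡ 20/2 mod 23. 2⁻¹ ≡ 12 (mod 23), so λ ≡ 10.
  x = λ² - 4 - 6 = 100 - 10 ≡ 21; y = λ·(4 - 21) - 3 ≡ 11. → (21, 11)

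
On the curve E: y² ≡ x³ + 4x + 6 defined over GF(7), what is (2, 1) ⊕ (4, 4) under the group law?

(5, 5)

(2, 1) + (4, 4). λ = (4 - 1)/(4 - 2) ≡ 3/2 mod 7. 2⁻¹ ≡ 4 (mod 7), so λ ≡ 5.
  x = λ² - 2 - 4 = 25 - 6 ≡ 5; y = λ·(2 - 5) - 1 ≡ 5. → (5, 5)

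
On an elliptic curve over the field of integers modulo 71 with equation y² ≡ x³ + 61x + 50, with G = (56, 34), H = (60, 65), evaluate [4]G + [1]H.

First 4G:
Double-and-add on 4 = (100)₂. Start with G = (56, 34) for the leading 1-bit.
double: tangent at (56, 34): λ = (3·56² + 61)/(2·34) ≡ 26/68. 68⁻¹ ≡ 47 (mod 71) since 68·47 = 3196 ≡ 1, so λ ≡ 26·47 ≡ 15.
  x = λ² - 56 - 56 = 225 - 112 ≡ 42; y = λ·(56 - 42) - 34 ≡ 34. → (42, 34)
double: tangent at (42, 34): λ = (3·42² + 61)/(2·34) ≡ 28/68. 68⁻¹ ≡ 47 (mod 71), so λ ≡ 28·47 ≡ 38.
  x = λ² - 42 - 42 = 1444 - 84 ≡ 11; y = λ·(42 - 11) - 34 ≡ 8. → (11, 8)
4G = (11, 8).
Finally 4G + H:
(11, 8) + (60, 65). λ = (65 - 8)/(60 - 11) ≡ 57/49 mod 71. 49⁻¹ ≡ 29 (mod 71), so λ ≡ 20.
  x = λ² - 11 - 60 = 400 - 71 ≡ 45; y = λ·(11 - 45) - 8 ≡ 22. → (45, 22)

(45, 22)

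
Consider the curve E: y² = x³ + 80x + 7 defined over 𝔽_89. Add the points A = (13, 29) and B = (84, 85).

(72, 26)

(13, 29) + (84, 85). λ = (85 - 29)/(84 - 13) ≡ 56/71 mod 89. 71⁻¹ ≡ 84 (mod 89), so λ ≡ 76.
  x = λ² - 13 - 84 = 5776 - 97 ≡ 72; y = λ·(13 - 72) - 29 ≡ 26. → (72, 26)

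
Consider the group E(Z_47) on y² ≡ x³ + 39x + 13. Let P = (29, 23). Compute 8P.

(1, 10)

Double-and-add on 8 = (1000)₂. Start with P = (29, 23) for the leading 1-bit.
double: tangent at (29, 23): λ = (3·29² + 39)/(2·23) ≡ 24/46. 46⁻¹ ≡ 46 (mod 47), so λ ≡ 24·46 ≡ 23.
  x = λ² - 29 - 29 = 529 - 58 ≡ 1; y = λ·(29 - 1) - 23 ≡ 10. → (1, 10)
double: tangent at (1, 10): λ = (3·1² + 39)/(2·10) ≡ 42/20. 20⁻¹ ≡ 40 (mod 47), so λ ≡ 42·40 ≡ 35.
  x = λ² - 1 - 1 = 1225 - 2 ≡ 1; y = λ·(1 - 1) - 10 ≡ 37. → (1, 37)
double: tangent at (1, 37): λ = (3·1² + 39)/(2·37) ≡ 42/27. 27⁻¹ ≡ 7 (mod 47) since 27·7 = 189 ≡ 1, so λ ≡ 42·7 ≡ 12.
  x = λ² - 1 - 1 = 144 - 2 ≡ 1; y = λ·(1 - 1) - 37 ≡ 10. → (1, 10)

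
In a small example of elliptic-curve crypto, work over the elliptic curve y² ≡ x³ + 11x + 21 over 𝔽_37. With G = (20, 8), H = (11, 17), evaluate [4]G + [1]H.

First 4G:
Double-and-add on 4 = (100)₂. Start with G = (20, 8) for the leading 1-bit.
double: tangent at (20, 8): λ = (3·20² + 11)/(2·8) ≡ 27/16. 16⁻¹ ≡ 7 (mod 37), so λ ≡ 27·7 ≡ 4.
  x = λ² - 20 - 20 = 16 - 40 ≡ 13; y = λ·(20 - 13) - 8 ≡ 20. → (13, 20)
double: tangent at (13, 20): λ = (3·13² + 11)/(2·20) ≡ 0/3. 3⁻¹ ≡ 25 (mod 37), so λ ≡ 0·25 ≡ 0.
  x = λ² - 13 - 13 = 0 - 26 ≡ 11; y = λ·(13 - 11) - 20 ≡ 17. → (11, 17)
4G = (11, 17).
Finally 4G + H:
tangent at (11, 17): λ = (3·11² + 11)/(2·17) ≡ 4/34. 34⁻¹ ≡ 12 (mod 37) since 34·12 = 408 ≡ 1, so λ ≡ 4·12 ≡ 11.
  x = λ² - 11 - 11 = 121 - 22 ≡ 25; y = λ·(11 - 25) - 17 ≡ 14. → (25, 14)

(25, 14)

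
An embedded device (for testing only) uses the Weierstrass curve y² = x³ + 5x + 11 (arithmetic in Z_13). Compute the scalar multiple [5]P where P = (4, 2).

(3, 1)

Repeated addition: build up to 5P.
2P: tangent at (4, 2): λ = (3·4² + 5)/(2·2) ≡ 1/4. 4⁻¹ ≡ 10 (mod 13), so λ ≡ 1·10 ≡ 10.
  x = λ² - 4 - 4 = 100 - 8 ≡ 1; y = λ·(4 - 1) - 2 ≡ 2. → (1, 2)
3P: (1, 2) + (4, 2). λ = (2 - 2)/(4 - 1) ≡ 0/3 mod 13. 3⁻¹ ≡ 9 (mod 13) since 3·9 = 27 ≡ 1, so λ ≡ 0.
  x = λ² - 1 - 4 = 0 - 5 ≡ 8; y = λ·(1 - 8) - 2 ≡ 11. → (8, 11)
4P: (8, 11) + (4, 2). λ = (2 - 11)/(4 - 8) ≡ 4/9 mod 13. 9⁻¹ ≡ 3 (mod 13) since 9·3 = 27 ≡ 1, so λ ≡ 12.
  x = λ² - 8 - 4 = 144 - 12 ≡ 2; y = λ·(8 - 2) - 11 ≡ 9. → (2, 9)
5P: (2, 9) + (4, 2). λ = (2 - 9)/(4 - 2) ≡ 6/2 mod 13. 2⁻¹ ≡ 7 (mod 13), so λ ≡ 3.
  x = λ² - 2 - 4 = 9 - 6 ≡ 3; y = λ·(2 - 3) - 9 ≡ 1. → (3, 1)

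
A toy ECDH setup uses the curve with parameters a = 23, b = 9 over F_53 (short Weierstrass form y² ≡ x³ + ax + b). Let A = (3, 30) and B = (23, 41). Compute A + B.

(3, 30) + (23, 41). λ = (41 - 30)/(23 - 3) ≡ 11/20 mod 53. 20⁻¹ ≡ 8 (mod 53), so λ ≡ 35.
  x = λ² - 3 - 23 = 1225 - 26 ≡ 33; y = λ·(3 - 33) - 30 ≡ 33. → (33, 33)

(33, 33)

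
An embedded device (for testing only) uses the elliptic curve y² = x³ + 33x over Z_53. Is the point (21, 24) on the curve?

no

y² = 24² ≡ 46; x³ + 33x + 0 = 9954 ≡ 43 (mod 53). 46 ≠ 43.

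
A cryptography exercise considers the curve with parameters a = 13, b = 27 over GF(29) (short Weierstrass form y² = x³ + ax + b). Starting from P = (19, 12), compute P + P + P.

Repeated addition: build up to 3P.
2P: tangent at (19, 12): λ = (3·19² + 13)/(2·12) ≡ 23/24. 24⁻¹ ≡ 23 (mod 29) since 24·23 = 552 ≡ 1, so λ ≡ 23·23 ≡ 7.
  x = λ² - 19 - 19 = 49 - 38 ≡ 11; y = λ·(19 - 11) - 12 ≡ 15. → (11, 15)
3P: (11, 15) + (19, 12). λ = (12 - 15)/(19 - 11) ≡ 26/8 mod 29. 8⁻¹ ≡ 11 (mod 29), so λ ≡ 25.
  x = λ² - 11 - 19 = 625 - 30 ≡ 15; y = λ·(11 - 15) - 15 ≡ 1. → (15, 1)

(15, 1)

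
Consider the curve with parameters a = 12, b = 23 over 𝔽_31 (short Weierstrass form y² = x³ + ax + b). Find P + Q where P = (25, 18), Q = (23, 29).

(21, 22)

(25, 18) + (23, 29). λ = (29 - 18)/(23 - 25) ≡ 11/29 mod 31. 29⁻¹ ≡ 15 (mod 31) since 29·15 = 435 ≡ 1, so λ ≡ 10.
  x = λ² - 25 - 23 = 100 - 48 ≡ 21; y = λ·(25 - 21) - 18 ≡ 22. → (21, 22)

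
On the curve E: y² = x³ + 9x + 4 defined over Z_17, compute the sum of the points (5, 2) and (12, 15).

(9, 10)

(5, 2) + (12, 15). λ = (15 - 2)/(12 - 5) ≡ 13/7 mod 17. 7⁻¹ ≡ 5 (mod 17), so λ ≡ 14.
  x = λ² - 5 - 12 = 196 - 17 ≡ 9; y = λ·(5 - 9) - 2 ≡ 10. → (9, 10)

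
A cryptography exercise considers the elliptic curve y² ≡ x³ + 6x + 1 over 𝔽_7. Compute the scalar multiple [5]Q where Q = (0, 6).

Repeated addition: build up to 5Q.
2Q: tangent at (0, 6): λ = (3·0² + 6)/(2·6) ≡ 6/5. 5⁻¹ ≡ 3 (mod 7) since 5·3 = 15 ≡ 1, so λ ≡ 6·3 ≡ 4.
  x = λ² - 0 - 0 = 16 - 0 ≡ 2; y = λ·(0 - 2) - 6 ≡ 0. → (2, 0)
3Q: (2, 0) + (0, 6). λ = (6 - 0)/(0 - 2) ≡ 6/5 mod 7. 5⁻¹ ≡ 3 (mod 7), so λ ≡ 4.
  x = λ² - 2 - 0 = 16 - 2 ≡ 0; y = λ·(2 - 0) - 0 ≡ 1. → (0, 1)
4Q: (0, 1) + (0, 6): same x and y₁ ≡ -y₂, so the sum is O.
5Q: O + (0, 6) = (0, 6) (identity).

(0, 6)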